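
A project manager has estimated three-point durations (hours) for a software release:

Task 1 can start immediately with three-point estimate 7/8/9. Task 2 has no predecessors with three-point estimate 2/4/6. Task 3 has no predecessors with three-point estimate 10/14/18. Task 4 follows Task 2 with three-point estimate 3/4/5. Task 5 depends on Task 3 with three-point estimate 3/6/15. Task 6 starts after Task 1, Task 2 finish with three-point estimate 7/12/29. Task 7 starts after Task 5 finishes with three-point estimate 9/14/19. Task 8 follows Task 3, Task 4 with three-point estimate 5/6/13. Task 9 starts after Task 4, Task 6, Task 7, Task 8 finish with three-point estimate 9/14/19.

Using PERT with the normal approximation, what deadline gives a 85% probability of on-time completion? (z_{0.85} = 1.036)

52.5 hours

te_Task 1 = (7 + 4·8 + 9)/6 = 48/6 = 8; σ²_Task 1 = ((9−7)/6)² = 0.111
te_Task 2 = (2 + 4·4 + 6)/6 = 24/6 = 4; σ²_Task 2 = ((6−2)/6)² = 0.444
te_Task 3 = (10 + 4·14 + 18)/6 = 84/6 = 14; σ²_Task 3 = ((18−10)/6)² = 1.778
te_Task 4 = (3 + 4·4 + 5)/6 = 24/6 = 4; σ²_Task 4 = ((5−3)/6)² = 0.111
te_Task 5 = (3 + 4·6 + 15)/6 = 42/6 = 7; σ²_Task 5 = ((15−3)/6)² = 4.000
te_Task 6 = (7 + 4·12 + 29)/6 = 84/6 = 14; σ²_Task 6 = ((29−7)/6)² = 13.444
te_Task 7 = (9 + 4·14 + 19)/6 = 84/6 = 14; σ²_Task 7 = ((19−9)/6)² = 2.778
te_Task 8 = (5 + 4·6 + 13)/6 = 42/6 = 7; σ²_Task 8 = ((13−5)/6)² = 1.778
te_Task 9 = (9 + 4·14 + 19)/6 = 84/6 = 14; σ²_Task 9 = ((19−9)/6)² = 2.778

Forward pass:
ES_Task 1 = 0; EF_Task 1 = 8
ES_Task 2 = 0; EF_Task 2 = 4
ES_Task 3 = 0; EF_Task 3 = 14
ES_Task 4 = 4; EF_Task 4 = 4+4 = 8
ES_Task 5 = 14; EF_Task 5 = 14+7 = 21
ES_Task 6 = max(EF_Task 1=8, EF_Task 2=4) = 8; EF_Task 6 = 8+14 = 22
ES_Task 7 = 21; EF_Task 7 = 21+14 = 35
ES_Task 8 = max(EF_Task 3=14, EF_Task 4=8) = 14; EF_Task 8 = 14+7 = 21
ES_Task 9 = max(EF_Task 4=8, EF_Task 6=22, EF_Task 7=35, EF_Task 8=21) = 35; EF_Task 9 = 35+14 = 49
Expected project duration μ = 49 hours. Critical path: Task 3 → Task 5 → Task 7 → Task 9.

Variance along critical path = 1.778 + 4.000 + 2.778 + 2.778 = 11.333; σ = 3.367 hours.
D = μ + z·σ = 49 + 1.036·3.367 = 52.5 hours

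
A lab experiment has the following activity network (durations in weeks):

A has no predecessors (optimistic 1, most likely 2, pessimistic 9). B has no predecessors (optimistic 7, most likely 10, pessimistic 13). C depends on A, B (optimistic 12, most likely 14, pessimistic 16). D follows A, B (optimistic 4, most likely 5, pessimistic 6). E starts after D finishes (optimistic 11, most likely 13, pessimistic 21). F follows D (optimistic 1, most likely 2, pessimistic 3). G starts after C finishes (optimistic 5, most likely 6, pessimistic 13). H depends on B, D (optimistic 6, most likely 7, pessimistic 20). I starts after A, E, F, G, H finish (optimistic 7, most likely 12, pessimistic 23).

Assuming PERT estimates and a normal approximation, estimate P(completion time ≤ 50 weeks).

te_A = (1 + 4·2 + 9)/6 = 18/6 = 3; σ²_A = ((9−1)/6)² = 1.778
te_B = (7 + 4·10 + 13)/6 = 60/6 = 10; σ²_B = ((13−7)/6)² = 1.000
te_C = (12 + 4·14 + 16)/6 = 84/6 = 14; σ²_C = ((16−12)/6)² = 0.444
te_D = (4 + 4·5 + 6)/6 = 30/6 = 5; σ²_D = ((6−4)/6)² = 0.111
te_E = (11 + 4·13 + 21)/6 = 84/6 = 14; σ²_E = ((21−11)/6)² = 2.778
te_F = (1 + 4·2 + 3)/6 = 12/6 = 2; σ²_F = ((3−1)/6)² = 0.111
te_G = (5 + 4·6 + 13)/6 = 42/6 = 7; σ²_G = ((13−5)/6)² = 1.778
te_H = (6 + 4·7 + 20)/6 = 54/6 = 9; σ²_H = ((20−6)/6)² = 5.444
te_I = (7 + 4·12 + 23)/6 = 78/6 = 13; σ²_I = ((23−7)/6)² = 7.111

Forward pass:
ES_A = 0; EF_A = 3
ES_B = 0; EF_B = 10
ES_C = max(EF_A=3, EF_B=10) = 10; EF_C = 10+14 = 24
ES_D = max(EF_A=3, EF_B=10) = 10; EF_D = 10+5 = 15
ES_E = 15; EF_E = 15+14 = 29
ES_F = 15; EF_F = 15+2 = 17
ES_G = 24; EF_G = 24+7 = 31
ES_H = max(EF_B=10, EF_D=15) = 15; EF_H = 15+9 = 24
ES_I = max(EF_A=3, EF_E=29, EF_F=17, EF_G=31, EF_H=24) = 31; EF_I = 31+13 = 44
Expected project duration μ = 44 weeks. Critical path: B → C → G → I.

Variance along critical path = 1.000 + 0.444 + 1.778 + 7.111 = 10.333; σ = √10.333 = 3.215 weeks.
Z = (50 − 44) / 3.215 = 1.867
P(T ≤ 50) = Φ(1.867) ≈ 0.969

0.969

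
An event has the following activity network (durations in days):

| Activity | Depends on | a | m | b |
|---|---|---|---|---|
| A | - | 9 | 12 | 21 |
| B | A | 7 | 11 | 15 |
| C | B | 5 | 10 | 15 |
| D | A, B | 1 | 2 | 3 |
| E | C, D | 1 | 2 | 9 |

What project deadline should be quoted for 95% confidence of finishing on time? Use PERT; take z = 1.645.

42.3 days

te_A = (9 + 4·12 + 21)/6 = 78/6 = 13; σ²_A = ((21−9)/6)² = 4.000
te_B = (7 + 4·11 + 15)/6 = 66/6 = 11; σ²_B = ((15−7)/6)² = 1.778
te_C = (5 + 4·10 + 15)/6 = 60/6 = 10; σ²_C = ((15−5)/6)² = 2.778
te_D = (1 + 4·2 + 3)/6 = 12/6 = 2; σ²_D = ((3−1)/6)² = 0.111
te_E = (1 + 4·2 + 9)/6 = 18/6 = 3; σ²_E = ((9−1)/6)² = 1.778

Forward pass:
ES_A = 0; EF_A = 13
ES_B = 13; EF_B = 13+11 = 24
ES_C = 24; EF_C = 24+10 = 34
ES_D = max(EF_A=13, EF_B=24) = 24; EF_D = 24+2 = 26
ES_E = max(EF_C=34, EF_D=26) = 34; EF_E = 34+3 = 37
Expected project duration μ = 37 days. Critical path: A → B → C → E.

Variance along critical path = 4.000 + 1.778 + 2.778 + 1.778 = 10.333; σ = 3.215 days.
D = μ + z·σ = 37 + 1.645·3.215 = 42.3 days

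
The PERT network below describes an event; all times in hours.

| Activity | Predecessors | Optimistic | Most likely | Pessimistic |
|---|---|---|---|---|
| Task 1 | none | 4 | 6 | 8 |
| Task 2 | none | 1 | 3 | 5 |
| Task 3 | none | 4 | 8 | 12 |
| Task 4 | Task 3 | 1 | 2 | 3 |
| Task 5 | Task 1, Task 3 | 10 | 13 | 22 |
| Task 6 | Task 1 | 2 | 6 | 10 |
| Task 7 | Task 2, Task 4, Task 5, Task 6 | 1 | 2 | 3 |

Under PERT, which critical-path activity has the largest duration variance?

te_Task 1 = (4 + 4·6 + 8)/6 = 36/6 = 6; σ²_Task 1 = ((8−4)/6)² = 0.444
te_Task 2 = (1 + 4·3 + 5)/6 = 18/6 = 3; σ²_Task 2 = ((5−1)/6)² = 0.444
te_Task 3 = (4 + 4·8 + 12)/6 = 48/6 = 8; σ²_Task 3 = ((12−4)/6)² = 1.778
te_Task 4 = (1 + 4·2 + 3)/6 = 12/6 = 2; σ²_Task 4 = ((3−1)/6)² = 0.111
te_Task 5 = (10 + 4·13 + 22)/6 = 84/6 = 14; σ²_Task 5 = ((22−10)/6)² = 4.000
te_Task 6 = (2 + 4·6 + 10)/6 = 36/6 = 6; σ²_Task 6 = ((10−2)/6)² = 1.778
te_Task 7 = (1 + 4·2 + 3)/6 = 12/6 = 2; σ²_Task 7 = ((3−1)/6)² = 0.111

Forward pass:
ES_Task 1 = 0; EF_Task 1 = 6
ES_Task 2 = 0; EF_Task 2 = 3
ES_Task 3 = 0; EF_Task 3 = 8
ES_Task 4 = 8; EF_Task 4 = 8+2 = 10
ES_Task 5 = max(EF_Task 1=6, EF_Task 3=8) = 8; EF_Task 5 = 8+14 = 22
ES_Task 6 = 6; EF_Task 6 = 6+6 = 12
ES_Task 7 = max(EF_Task 2=3, EF_Task 4=10, EF_Task 5=22, EF_Task 6=12) = 22; EF_Task 7 = 22+2 = 24
Expected project duration μ = 24 hours. Critical path: Task 3 → Task 5 → Task 7.

Variances on critical path: σ²_Task 3=1.778, σ²_Task 5=4.000, σ²_Task 7=0.111.
Largest is σ²_Task 5 = 4.000.

Task 5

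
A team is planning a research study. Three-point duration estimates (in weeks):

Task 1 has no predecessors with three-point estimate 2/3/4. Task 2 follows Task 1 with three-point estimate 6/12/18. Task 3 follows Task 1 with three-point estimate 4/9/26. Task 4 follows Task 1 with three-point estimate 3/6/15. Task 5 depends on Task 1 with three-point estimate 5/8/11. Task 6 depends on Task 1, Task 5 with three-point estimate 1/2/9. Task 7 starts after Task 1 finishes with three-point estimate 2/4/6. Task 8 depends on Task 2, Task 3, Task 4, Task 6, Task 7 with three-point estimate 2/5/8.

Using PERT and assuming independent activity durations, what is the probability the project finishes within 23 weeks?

0.908

te_Task 1 = (2 + 4·3 + 4)/6 = 18/6 = 3; σ²_Task 1 = ((4−2)/6)² = 0.111
te_Task 2 = (6 + 4·12 + 18)/6 = 72/6 = 12; σ²_Task 2 = ((18−6)/6)² = 4.000
te_Task 3 = (4 + 4·9 + 26)/6 = 66/6 = 11; σ²_Task 3 = ((26−4)/6)² = 13.444
te_Task 4 = (3 + 4·6 + 15)/6 = 42/6 = 7; σ²_Task 4 = ((15−3)/6)² = 4.000
te_Task 5 = (5 + 4·8 + 11)/6 = 48/6 = 8; σ²_Task 5 = ((11−5)/6)² = 1.000
te_Task 6 = (1 + 4·2 + 9)/6 = 18/6 = 3; σ²_Task 6 = ((9−1)/6)² = 1.778
te_Task 7 = (2 + 4·4 + 6)/6 = 24/6 = 4; σ²_Task 7 = ((6−2)/6)² = 0.444
te_Task 8 = (2 + 4·5 + 8)/6 = 30/6 = 5; σ²_Task 8 = ((8−2)/6)² = 1.000

Forward pass:
ES_Task 1 = 0; EF_Task 1 = 3
ES_Task 2 = 3; EF_Task 2 = 3+12 = 15
ES_Task 3 = 3; EF_Task 3 = 3+11 = 14
ES_Task 4 = 3; EF_Task 4 = 3+7 = 10
ES_Task 5 = 3; EF_Task 5 = 3+8 = 11
ES_Task 6 = max(EF_Task 1=3, EF_Task 5=11) = 11; EF_Task 6 = 11+3 = 14
ES_Task 7 = 3; EF_Task 7 = 3+4 = 7
ES_Task 8 = max(EF_Task 2=15, EF_Task 3=14, EF_Task 4=10, EF_Task 6=14, EF_Task 7=7) = 15; EF_Task 8 = 15+5 = 20
Expected project duration μ = 20 weeks. Critical path: Task 1 → Task 2 → Task 8.

Variance along critical path = 0.111 + 4.000 + 1.000 = 5.111; σ = √5.111 = 2.261 weeks.
Z = (23 − 20) / 2.261 = 1.327
P(T ≤ 23) = Φ(1.327) ≈ 0.908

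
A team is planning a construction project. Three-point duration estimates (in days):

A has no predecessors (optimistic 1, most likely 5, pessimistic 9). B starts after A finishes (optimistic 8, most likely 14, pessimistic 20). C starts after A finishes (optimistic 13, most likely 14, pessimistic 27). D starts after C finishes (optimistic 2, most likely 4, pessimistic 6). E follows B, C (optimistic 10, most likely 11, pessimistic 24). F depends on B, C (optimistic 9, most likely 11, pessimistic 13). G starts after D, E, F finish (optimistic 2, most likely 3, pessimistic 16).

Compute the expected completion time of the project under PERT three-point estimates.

39 days

te_A = (1 + 4·5 + 9)/6 = 30/6 = 5
te_B = (8 + 4·14 + 20)/6 = 84/6 = 14
te_C = (13 + 4·14 + 27)/6 = 96/6 = 16
te_D = (2 + 4·4 + 6)/6 = 24/6 = 4
te_E = (10 + 4·11 + 24)/6 = 78/6 = 13
te_F = (9 + 4·11 + 13)/6 = 66/6 = 11
te_G = (2 + 4·3 + 16)/6 = 30/6 = 5

Forward pass:
ES_A = 0; EF_A = 5
ES_B = 5; EF_B = 5+14 = 19
ES_C = 5; EF_C = 5+16 = 21
ES_D = 21; EF_D = 21+4 = 25
ES_E = max(EF_B=19, EF_C=21) = 21; EF_E = 21+13 = 34
ES_F = max(EF_B=19, EF_C=21) = 21; EF_F = 21+11 = 32
ES_G = max(EF_D=25, EF_E=34, EF_F=32) = 34; EF_G = 34+5 = 39
Expected project duration μ = 39 days. Critical path: A → C → E → G.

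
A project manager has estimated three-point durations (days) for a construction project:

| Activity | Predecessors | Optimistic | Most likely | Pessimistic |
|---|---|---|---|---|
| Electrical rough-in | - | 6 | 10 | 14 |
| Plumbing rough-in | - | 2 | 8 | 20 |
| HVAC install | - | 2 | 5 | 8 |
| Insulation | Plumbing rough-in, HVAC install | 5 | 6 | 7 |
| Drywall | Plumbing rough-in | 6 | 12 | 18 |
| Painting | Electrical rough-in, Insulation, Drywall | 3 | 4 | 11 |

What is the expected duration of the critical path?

te_Electrical rough-in = (6 + 4·10 + 14)/6 = 60/6 = 10
te_Plumbing rough-in = (2 + 4·8 + 20)/6 = 54/6 = 9
te_HVAC install = (2 + 4·5 + 8)/6 = 30/6 = 5
te_Insulation = (5 + 4·6 + 7)/6 = 36/6 = 6
te_Drywall = (6 + 4·12 + 18)/6 = 72/6 = 12
te_Painting = (3 + 4·4 + 11)/6 = 30/6 = 5

Forward pass:
ES_Electrical rough-in = 0; EF_Electrical rough-in = 10
ES_Plumbing rough-in = 0; EF_Plumbing rough-in = 9
ES_HVAC install = 0; EF_HVAC install = 5
ES_Insulation = max(EF_Plumbing rough-in=9, EF_HVAC install=5) = 9; EF_Insulation = 9+6 = 15
ES_Drywall = 9; EF_Drywall = 9+12 = 21
ES_Painting = max(EF_Electrical rough-in=10, EF_Insulation=15, EF_Drywall=21) = 21; EF_Painting = 21+5 = 26
Expected project duration μ = 26 days. Critical path: Plumbing rough-in → Drywall → Painting.

26 days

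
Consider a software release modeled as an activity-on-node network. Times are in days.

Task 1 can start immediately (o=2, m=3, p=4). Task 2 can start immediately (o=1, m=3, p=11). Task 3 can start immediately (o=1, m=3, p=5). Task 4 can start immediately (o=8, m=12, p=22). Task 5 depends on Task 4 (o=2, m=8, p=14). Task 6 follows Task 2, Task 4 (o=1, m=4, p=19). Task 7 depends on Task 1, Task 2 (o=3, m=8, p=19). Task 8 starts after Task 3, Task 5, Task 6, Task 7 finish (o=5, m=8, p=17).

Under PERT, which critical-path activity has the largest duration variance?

te_Task 1 = (2 + 4·3 + 4)/6 = 18/6 = 3; σ²_Task 1 = ((4−2)/6)² = 0.111
te_Task 2 = (1 + 4·3 + 11)/6 = 24/6 = 4; σ²_Task 2 = ((11−1)/6)² = 2.778
te_Task 3 = (1 + 4·3 + 5)/6 = 18/6 = 3; σ²_Task 3 = ((5−1)/6)² = 0.444
te_Task 4 = (8 + 4·12 + 22)/6 = 78/6 = 13; σ²_Task 4 = ((22−8)/6)² = 5.444
te_Task 5 = (2 + 4·8 + 14)/6 = 48/6 = 8; σ²_Task 5 = ((14−2)/6)² = 4.000
te_Task 6 = (1 + 4·4 + 19)/6 = 36/6 = 6; σ²_Task 6 = ((19−1)/6)² = 9.000
te_Task 7 = (3 + 4·8 + 19)/6 = 54/6 = 9; σ²_Task 7 = ((19−3)/6)² = 7.111
te_Task 8 = (5 + 4·8 + 17)/6 = 54/6 = 9; σ²_Task 8 = ((17−5)/6)² = 4.000

Forward pass:
ES_Task 1 = 0; EF_Task 1 = 3
ES_Task 2 = 0; EF_Task 2 = 4
ES_Task 3 = 0; EF_Task 3 = 3
ES_Task 4 = 0; EF_Task 4 = 13
ES_Task 5 = 13; EF_Task 5 = 13+8 = 21
ES_Task 6 = max(EF_Task 2=4, EF_Task 4=13) = 13; EF_Task 6 = 13+6 = 19
ES_Task 7 = max(EF_Task 1=3, EF_Task 2=4) = 4; EF_Task 7 = 4+9 = 13
ES_Task 8 = max(EF_Task 3=3, EF_Task 5=21, EF_Task 6=19, EF_Task 7=13) = 21; EF_Task 8 = 21+9 = 30
Expected project duration μ = 30 days. Critical path: Task 4 → Task 5 → Task 8.

Variances on critical path: σ²_Task 4=5.444, σ²_Task 5=4.000, σ²_Task 8=4.000.
Largest is σ²_Task 4 = 5.444.

Task 4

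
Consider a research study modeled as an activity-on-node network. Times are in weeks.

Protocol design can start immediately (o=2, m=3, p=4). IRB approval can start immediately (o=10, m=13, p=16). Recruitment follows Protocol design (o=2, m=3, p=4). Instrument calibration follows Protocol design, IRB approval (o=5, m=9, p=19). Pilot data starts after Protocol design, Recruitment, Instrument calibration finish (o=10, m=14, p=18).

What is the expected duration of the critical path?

te_Protocol design = (2 + 4·3 + 4)/6 = 18/6 = 3
te_IRB approval = (10 + 4·13 + 16)/6 = 78/6 = 13
te_Recruitment = (2 + 4·3 + 4)/6 = 18/6 = 3
te_Instrument calibration = (5 + 4·9 + 19)/6 = 60/6 = 10
te_Pilot data = (10 + 4·14 + 18)/6 = 84/6 = 14

Forward pass:
ES_Protocol design = 0; EF_Protocol design = 3
ES_IRB approval = 0; EF_IRB approval = 13
ES_Recruitment = 3; EF_Recruitment = 3+3 = 6
ES_Instrument calibration = max(EF_Protocol design=3, EF_IRB approval=13) = 13; EF_Instrument calibration = 13+10 = 23
ES_Pilot data = max(EF_Protocol design=3, EF_Recruitment=6, EF_Instrument calibration=23) = 23; EF_Pilot data = 23+14 = 37
Expected project duration μ = 37 weeks. Critical path: IRB approval → Instrument calibration → Pilot data.

37 weeks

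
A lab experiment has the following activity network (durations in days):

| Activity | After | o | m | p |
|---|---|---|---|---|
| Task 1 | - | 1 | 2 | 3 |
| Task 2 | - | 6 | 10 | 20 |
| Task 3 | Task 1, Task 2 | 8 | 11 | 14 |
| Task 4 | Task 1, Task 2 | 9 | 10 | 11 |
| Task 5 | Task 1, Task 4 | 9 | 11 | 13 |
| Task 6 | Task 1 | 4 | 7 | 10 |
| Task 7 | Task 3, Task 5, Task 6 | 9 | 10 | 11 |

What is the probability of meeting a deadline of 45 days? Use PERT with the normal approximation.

0.888

te_Task 1 = (1 + 4·2 + 3)/6 = 12/6 = 2; σ²_Task 1 = ((3−1)/6)² = 0.111
te_Task 2 = (6 + 4·10 + 20)/6 = 66/6 = 11; σ²_Task 2 = ((20−6)/6)² = 5.444
te_Task 3 = (8 + 4·11 + 14)/6 = 66/6 = 11; σ²_Task 3 = ((14−8)/6)² = 1.000
te_Task 4 = (9 + 4·10 + 11)/6 = 60/6 = 10; σ²_Task 4 = ((11−9)/6)² = 0.111
te_Task 5 = (9 + 4·11 + 13)/6 = 66/6 = 11; σ²_Task 5 = ((13−9)/6)² = 0.444
te_Task 6 = (4 + 4·7 + 10)/6 = 42/6 = 7; σ²_Task 6 = ((10−4)/6)² = 1.000
te_Task 7 = (9 + 4·10 + 11)/6 = 60/6 = 10; σ²_Task 7 = ((11−9)/6)² = 0.111

Forward pass:
ES_Task 1 = 0; EF_Task 1 = 2
ES_Task 2 = 0; EF_Task 2 = 11
ES_Task 3 = max(EF_Task 1=2, EF_Task 2=11) = 11; EF_Task 3 = 11+11 = 22
ES_Task 4 = max(EF_Task 1=2, EF_Task 2=11) = 11; EF_Task 4 = 11+10 = 21
ES_Task 5 = max(EF_Task 1=2, EF_Task 4=21) = 21; EF_Task 5 = 21+11 = 32
ES_Task 6 = 2; EF_Task 6 = 2+7 = 9
ES_Task 7 = max(EF_Task 3=22, EF_Task 5=32, EF_Task 6=9) = 32; EF_Task 7 = 32+10 = 42
Expected project duration μ = 42 days. Critical path: Task 2 → Task 4 → Task 5 → Task 7.

Variance along critical path = 5.444 + 0.111 + 0.444 + 0.111 = 6.111; σ = √6.111 = 2.472 days.
Z = (45 − 42) / 2.472 = 1.214
P(T ≤ 45) = Φ(1.214) ≈ 0.888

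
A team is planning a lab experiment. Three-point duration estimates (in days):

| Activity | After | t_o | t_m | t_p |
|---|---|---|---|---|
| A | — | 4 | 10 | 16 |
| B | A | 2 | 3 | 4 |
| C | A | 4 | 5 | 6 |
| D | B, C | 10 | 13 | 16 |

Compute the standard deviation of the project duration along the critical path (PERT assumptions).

2.26 days

te_A = (4 + 4·10 + 16)/6 = 60/6 = 10; σ²_A = ((16−4)/6)² = 4.000
te_B = (2 + 4·3 + 4)/6 = 18/6 = 3; σ²_B = ((4−2)/6)² = 0.111
te_C = (4 + 4·5 + 6)/6 = 30/6 = 5; σ²_C = ((6−4)/6)² = 0.111
te_D = (10 + 4·13 + 16)/6 = 78/6 = 13; σ²_D = ((16−10)/6)² = 1.000

Forward pass:
ES_A = 0; EF_A = 10
ES_B = 10; EF_B = 10+3 = 13
ES_C = 10; EF_C = 10+5 = 15
ES_D = max(EF_B=13, EF_C=15) = 15; EF_D = 15+13 = 28
Expected project duration μ = 28 days. Critical path: A → C → D.

Variance along critical path = 4.000 + 0.111 + 1.000 = 5.111
σ = √5.111 = 2.261 days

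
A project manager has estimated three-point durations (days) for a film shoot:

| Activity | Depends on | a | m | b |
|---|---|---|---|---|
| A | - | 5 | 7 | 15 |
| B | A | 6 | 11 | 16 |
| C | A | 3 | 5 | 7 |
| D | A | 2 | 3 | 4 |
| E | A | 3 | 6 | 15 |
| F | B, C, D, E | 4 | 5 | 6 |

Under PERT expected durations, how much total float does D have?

te_A = (5 + 4·7 + 15)/6 = 48/6 = 8
te_B = (6 + 4·11 + 16)/6 = 66/6 = 11
te_C = (3 + 4·5 + 7)/6 = 30/6 = 5
te_D = (2 + 4·3 + 4)/6 = 18/6 = 3
te_E = (3 + 4·6 + 15)/6 = 42/6 = 7
te_F = (4 + 4·5 + 6)/6 = 30/6 = 5

Forward pass:
ES_A = 0; EF_A = 8
ES_B = 8; EF_B = 8+11 = 19
ES_C = 8; EF_C = 8+5 = 13
ES_D = 8; EF_D = 8+3 = 11
ES_E = 8; EF_E = 8+7 = 15
ES_F = max(EF_B=19, EF_C=13, EF_D=11, EF_E=15) = 19; EF_F = 19+5 = 24
Expected project duration μ = 24 days. Critical path: A → B → F.

Backward pass:
LF_F = 24; LS_F = 24−5 = 19
LF_E = LS_F = 19; LS_E = 19−7 = 12
LF_D = LS_F = 19; LS_D = 19−3 = 16
LF_C = LS_F = 19; LS_C = 19−5 = 14
LF_B = LS_F = 19; LS_B = 19−11 = 8
LF_A = min(LS_B=8, LS_C=14, LS_D=16, LS_E=12) = 8; LS_A = 8−8 = 0
Slack_D = LS_D − ES_D = 16 − 8 = 8

8 days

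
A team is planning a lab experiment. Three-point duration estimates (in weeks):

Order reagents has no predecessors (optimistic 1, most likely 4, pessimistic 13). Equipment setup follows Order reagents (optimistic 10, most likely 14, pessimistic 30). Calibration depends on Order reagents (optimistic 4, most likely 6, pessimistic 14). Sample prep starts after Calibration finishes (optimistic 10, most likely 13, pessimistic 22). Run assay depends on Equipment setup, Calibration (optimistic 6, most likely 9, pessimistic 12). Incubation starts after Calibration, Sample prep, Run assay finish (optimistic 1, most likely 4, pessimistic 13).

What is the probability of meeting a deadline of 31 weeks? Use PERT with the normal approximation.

te_Order reagents = (1 + 4·4 + 13)/6 = 30/6 = 5; σ²_Order reagents = ((13−1)/6)² = 4.000
te_Equipment setup = (10 + 4·14 + 30)/6 = 96/6 = 16; σ²_Equipment setup = ((30−10)/6)² = 11.111
te_Calibration = (4 + 4·6 + 14)/6 = 42/6 = 7; σ²_Calibration = ((14−4)/6)² = 2.778
te_Sample prep = (10 + 4·13 + 22)/6 = 84/6 = 14; σ²_Sample prep = ((22−10)/6)² = 4.000
te_Run assay = (6 + 4·9 + 12)/6 = 54/6 = 9; σ²_Run assay = ((12−6)/6)² = 1.000
te_Incubation = (1 + 4·4 + 13)/6 = 30/6 = 5; σ²_Incubation = ((13−1)/6)² = 4.000

Forward pass:
ES_Order reagents = 0; EF_Order reagents = 5
ES_Equipment setup = 5; EF_Equipment setup = 5+16 = 21
ES_Calibration = 5; EF_Calibration = 5+7 = 12
ES_Sample prep = 12; EF_Sample prep = 12+14 = 26
ES_Run assay = max(EF_Equipment setup=21, EF_Calibration=12) = 21; EF_Run assay = 21+9 = 30
ES_Incubation = max(EF_Calibration=12, EF_Sample prep=26, EF_Run assay=30) = 30; EF_Incubation = 30+5 = 35
Expected project duration μ = 35 weeks. Critical path: Order reagents → Equipment setup → Run assay → Incubation.

Variance along critical path = 4.000 + 11.111 + 1.000 + 4.000 = 20.111; σ = √20.111 = 4.485 weeks.
Z = (31 − 35) / 4.485 = -0.892
P(T ≤ 31) = Φ(-0.892) ≈ 0.186

0.186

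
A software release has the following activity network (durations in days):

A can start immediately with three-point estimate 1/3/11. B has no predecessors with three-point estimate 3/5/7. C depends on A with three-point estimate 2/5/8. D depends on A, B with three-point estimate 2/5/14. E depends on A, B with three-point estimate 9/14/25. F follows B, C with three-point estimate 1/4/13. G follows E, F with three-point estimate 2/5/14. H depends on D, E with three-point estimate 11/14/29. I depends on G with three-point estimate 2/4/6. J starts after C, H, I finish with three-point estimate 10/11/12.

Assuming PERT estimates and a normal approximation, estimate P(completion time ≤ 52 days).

te_A = (1 + 4·3 + 11)/6 = 24/6 = 4; σ²_A = ((11−1)/6)² = 2.778
te_B = (3 + 4·5 + 7)/6 = 30/6 = 5; σ²_B = ((7−3)/6)² = 0.444
te_C = (2 + 4·5 + 8)/6 = 30/6 = 5; σ²_C = ((8−2)/6)² = 1.000
te_D = (2 + 4·5 + 14)/6 = 36/6 = 6; σ²_D = ((14−2)/6)² = 4.000
te_E = (9 + 4·14 + 25)/6 = 90/6 = 15; σ²_E = ((25−9)/6)² = 7.111
te_F = (1 + 4·4 + 13)/6 = 30/6 = 5; σ²_F = ((13−1)/6)² = 4.000
te_G = (2 + 4·5 + 14)/6 = 36/6 = 6; σ²_G = ((14−2)/6)² = 4.000
te_H = (11 + 4·14 + 29)/6 = 96/6 = 16; σ²_H = ((29−11)/6)² = 9.000
te_I = (2 + 4·4 + 6)/6 = 24/6 = 4; σ²_I = ((6−2)/6)² = 0.444
te_J = (10 + 4·11 + 12)/6 = 66/6 = 11; σ²_J = ((12−10)/6)² = 0.111

Forward pass:
ES_A = 0; EF_A = 4
ES_B = 0; EF_B = 5
ES_C = 4; EF_C = 4+5 = 9
ES_D = max(EF_A=4, EF_B=5) = 5; EF_D = 5+6 = 11
ES_E = max(EF_A=4, EF_B=5) = 5; EF_E = 5+15 = 20
ES_F = max(EF_B=5, EF_C=9) = 9; EF_F = 9+5 = 14
ES_G = max(EF_E=20, EF_F=14) = 20; EF_G = 20+6 = 26
ES_H = max(EF_D=11, EF_E=20) = 20; EF_H = 20+16 = 36
ES_I = 26; EF_I = 26+4 = 30
ES_J = max(EF_C=9, EF_H=36, EF_I=30) = 36; EF_J = 36+11 = 47
Expected project duration μ = 47 days. Critical path: B → E → H → J.

Variance along critical path = 0.444 + 7.111 + 9.000 + 0.111 = 16.667; σ = √16.667 = 4.082 days.
Z = (52 − 47) / 4.082 = 1.225
P(T ≤ 52) = Φ(1.225) ≈ 0.890

0.890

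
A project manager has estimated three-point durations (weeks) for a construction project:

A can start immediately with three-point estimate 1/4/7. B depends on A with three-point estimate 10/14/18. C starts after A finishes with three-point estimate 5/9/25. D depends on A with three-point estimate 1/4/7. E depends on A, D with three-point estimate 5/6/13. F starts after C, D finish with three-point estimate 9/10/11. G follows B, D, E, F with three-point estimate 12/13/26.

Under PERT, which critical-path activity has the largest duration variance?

C

te_A = (1 + 4·4 + 7)/6 = 24/6 = 4; σ²_A = ((7−1)/6)² = 1.000
te_B = (10 + 4·14 + 18)/6 = 84/6 = 14; σ²_B = ((18−10)/6)² = 1.778
te_C = (5 + 4·9 + 25)/6 = 66/6 = 11; σ²_C = ((25−5)/6)² = 11.111
te_D = (1 + 4·4 + 7)/6 = 24/6 = 4; σ²_D = ((7−1)/6)² = 1.000
te_E = (5 + 4·6 + 13)/6 = 42/6 = 7; σ²_E = ((13−5)/6)² = 1.778
te_F = (9 + 4·10 + 11)/6 = 60/6 = 10; σ²_F = ((11−9)/6)² = 0.111
te_G = (12 + 4·13 + 26)/6 = 90/6 = 15; σ²_G = ((26−12)/6)² = 5.444

Forward pass:
ES_A = 0; EF_A = 4
ES_B = 4; EF_B = 4+14 = 18
ES_C = 4; EF_C = 4+11 = 15
ES_D = 4; EF_D = 4+4 = 8
ES_E = max(EF_A=4, EF_D=8) = 8; EF_E = 8+7 = 15
ES_F = max(EF_C=15, EF_D=8) = 15; EF_F = 15+10 = 25
ES_G = max(EF_B=18, EF_D=8, EF_E=15, EF_F=25) = 25; EF_G = 25+15 = 40
Expected project duration μ = 40 weeks. Critical path: A → C → F → G.

Variances on critical path: σ²_A=1.000, σ²_C=11.111, σ²_F=0.111, σ²_G=5.444.
Largest is σ²_C = 11.111.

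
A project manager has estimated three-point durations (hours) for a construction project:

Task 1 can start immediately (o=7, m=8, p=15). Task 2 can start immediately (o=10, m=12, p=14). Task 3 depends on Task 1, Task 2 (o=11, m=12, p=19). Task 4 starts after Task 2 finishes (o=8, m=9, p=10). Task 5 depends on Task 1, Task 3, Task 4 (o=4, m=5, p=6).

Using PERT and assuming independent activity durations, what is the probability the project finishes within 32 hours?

te_Task 1 = (7 + 4·8 + 15)/6 = 54/6 = 9; σ²_Task 1 = ((15−7)/6)² = 1.778
te_Task 2 = (10 + 4·12 + 14)/6 = 72/6 = 12; σ²_Task 2 = ((14−10)/6)² = 0.444
te_Task 3 = (11 + 4·12 + 19)/6 = 78/6 = 13; σ²_Task 3 = ((19−11)/6)² = 1.778
te_Task 4 = (8 + 4·9 + 10)/6 = 54/6 = 9; σ²_Task 4 = ((10−8)/6)² = 0.111
te_Task 5 = (4 + 4·5 + 6)/6 = 30/6 = 5; σ²_Task 5 = ((6−4)/6)² = 0.111

Forward pass:
ES_Task 1 = 0; EF_Task 1 = 9
ES_Task 2 = 0; EF_Task 2 = 12
ES_Task 3 = max(EF_Task 1=9, EF_Task 2=12) = 12; EF_Task 3 = 12+13 = 25
ES_Task 4 = 12; EF_Task 4 = 12+9 = 21
ES_Task 5 = max(EF_Task 1=9, EF_Task 3=25, EF_Task 4=21) = 25; EF_Task 5 = 25+5 = 30
Expected project duration μ = 30 hours. Critical path: Task 2 → Task 3 → Task 5.

Variance along critical path = 0.444 + 1.778 + 0.111 = 2.333; σ = √2.333 = 1.528 hours.
Z = (32 − 30) / 1.528 = 1.309
P(T ≤ 32) = Φ(1.309) ≈ 0.905

0.905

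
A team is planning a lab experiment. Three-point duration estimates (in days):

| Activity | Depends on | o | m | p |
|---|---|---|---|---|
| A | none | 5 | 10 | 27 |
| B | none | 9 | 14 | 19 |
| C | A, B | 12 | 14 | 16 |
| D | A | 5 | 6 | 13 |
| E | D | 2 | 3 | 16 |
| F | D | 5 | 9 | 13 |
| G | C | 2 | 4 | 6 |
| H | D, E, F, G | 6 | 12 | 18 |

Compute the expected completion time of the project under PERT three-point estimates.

44 days

te_A = (5 + 4·10 + 27)/6 = 72/6 = 12
te_B = (9 + 4·14 + 19)/6 = 84/6 = 14
te_C = (12 + 4·14 + 16)/6 = 84/6 = 14
te_D = (5 + 4·6 + 13)/6 = 42/6 = 7
te_E = (2 + 4·3 + 16)/6 = 30/6 = 5
te_F = (5 + 4·9 + 13)/6 = 54/6 = 9
te_G = (2 + 4·4 + 6)/6 = 24/6 = 4
te_H = (6 + 4·12 + 18)/6 = 72/6 = 12

Forward pass:
ES_A = 0; EF_A = 12
ES_B = 0; EF_B = 14
ES_C = max(EF_A=12, EF_B=14) = 14; EF_C = 14+14 = 28
ES_D = 12; EF_D = 12+7 = 19
ES_E = 19; EF_E = 19+5 = 24
ES_F = 19; EF_F = 19+9 = 28
ES_G = 28; EF_G = 28+4 = 32
ES_H = max(EF_D=19, EF_E=24, EF_F=28, EF_G=32) = 32; EF_H = 32+12 = 44
Expected project duration μ = 44 days. Critical path: B → C → G → H.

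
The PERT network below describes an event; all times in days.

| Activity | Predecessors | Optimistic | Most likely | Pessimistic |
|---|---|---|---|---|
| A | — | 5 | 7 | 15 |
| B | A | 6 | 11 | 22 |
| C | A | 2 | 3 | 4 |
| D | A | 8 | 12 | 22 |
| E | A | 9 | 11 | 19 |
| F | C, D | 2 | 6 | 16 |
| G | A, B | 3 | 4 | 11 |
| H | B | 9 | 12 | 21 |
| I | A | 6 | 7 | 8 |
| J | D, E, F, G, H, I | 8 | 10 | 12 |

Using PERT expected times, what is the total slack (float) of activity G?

8 days

te_A = (5 + 4·7 + 15)/6 = 48/6 = 8
te_B = (6 + 4·11 + 22)/6 = 72/6 = 12
te_C = (2 + 4·3 + 4)/6 = 18/6 = 3
te_D = (8 + 4·12 + 22)/6 = 78/6 = 13
te_E = (9 + 4·11 + 19)/6 = 72/6 = 12
te_F = (2 + 4·6 + 16)/6 = 42/6 = 7
te_G = (3 + 4·4 + 11)/6 = 30/6 = 5
te_H = (9 + 4·12 + 21)/6 = 78/6 = 13
te_I = (6 + 4·7 + 8)/6 = 42/6 = 7
te_J = (8 + 4·10 + 12)/6 = 60/6 = 10

Forward pass:
ES_A = 0; EF_A = 8
ES_B = 8; EF_B = 8+12 = 20
ES_C = 8; EF_C = 8+3 = 11
ES_D = 8; EF_D = 8+13 = 21
ES_E = 8; EF_E = 8+12 = 20
ES_F = max(EF_C=11, EF_D=21) = 21; EF_F = 21+7 = 28
ES_G = max(EF_A=8, EF_B=20) = 20; EF_G = 20+5 = 25
ES_H = 20; EF_H = 20+13 = 33
ES_I = 8; EF_I = 8+7 = 15
ES_J = max(EF_D=21, EF_E=20, EF_F=28, EF_G=25, EF_H=33, EF_I=15) = 33; EF_J = 33+10 = 43
Expected project duration μ = 43 days. Critical path: A → B → H → J.

Backward pass:
LF_J = 43; LS_J = 43−10 = 33
LF_I = LS_J = 33; LS_I = 33−7 = 26
LF_H = LS_J = 33; LS_H = 33−13 = 20
LF_G = LS_J = 33; LS_G = 33−5 = 28
LF_F = LS_J = 33; LS_F = 33−7 = 26
LF_E = LS_J = 33; LS_E = 33−12 = 21
LF_D = min(LS_F=26, LS_J=33) = 26; LS_D = 26−13 = 13
LF_C = LS_F = 26; LS_C = 26−3 = 23
LF_B = min(LS_G=28, LS_H=20) = 20; LS_B = 20−12 = 8
LF_A = min(LS_B=8, LS_C=23, LS_D=13, LS_E=21, LS_G=28, LS_I=26) = 8; LS_A = 8−8 = 0
Slack_G = LS_G − ES_G = 28 − 20 = 8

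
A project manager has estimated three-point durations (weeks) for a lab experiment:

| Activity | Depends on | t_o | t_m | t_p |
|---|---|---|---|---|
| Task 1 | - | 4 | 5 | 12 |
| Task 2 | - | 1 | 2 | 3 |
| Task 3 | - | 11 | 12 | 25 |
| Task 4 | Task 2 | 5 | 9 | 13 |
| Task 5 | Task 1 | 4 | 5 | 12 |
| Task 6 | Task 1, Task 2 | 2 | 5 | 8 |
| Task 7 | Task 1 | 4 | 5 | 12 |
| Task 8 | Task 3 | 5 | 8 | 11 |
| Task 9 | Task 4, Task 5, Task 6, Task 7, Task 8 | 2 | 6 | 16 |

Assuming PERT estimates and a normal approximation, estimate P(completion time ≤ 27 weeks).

te_Task 1 = (4 + 4·5 + 12)/6 = 36/6 = 6; σ²_Task 1 = ((12−4)/6)² = 1.778
te_Task 2 = (1 + 4·2 + 3)/6 = 12/6 = 2; σ²_Task 2 = ((3−1)/6)² = 0.111
te_Task 3 = (11 + 4·12 + 25)/6 = 84/6 = 14; σ²_Task 3 = ((25−11)/6)² = 5.444
te_Task 4 = (5 + 4·9 + 13)/6 = 54/6 = 9; σ²_Task 4 = ((13−5)/6)² = 1.778
te_Task 5 = (4 + 4·5 + 12)/6 = 36/6 = 6; σ²_Task 5 = ((12−4)/6)² = 1.778
te_Task 6 = (2 + 4·5 + 8)/6 = 30/6 = 5; σ²_Task 6 = ((8−2)/6)² = 1.000
te_Task 7 = (4 + 4·5 + 12)/6 = 36/6 = 6; σ²_Task 7 = ((12−4)/6)² = 1.778
te_Task 8 = (5 + 4·8 + 11)/6 = 48/6 = 8; σ²_Task 8 = ((11−5)/6)² = 1.000
te_Task 9 = (2 + 4·6 + 16)/6 = 42/6 = 7; σ²_Task 9 = ((16−2)/6)² = 5.444

Forward pass:
ES_Task 1 = 0; EF_Task 1 = 6
ES_Task 2 = 0; EF_Task 2 = 2
ES_Task 3 = 0; EF_Task 3 = 14
ES_Task 4 = 2; EF_Task 4 = 2+9 = 11
ES_Task 5 = 6; EF_Task 5 = 6+6 = 12
ES_Task 6 = max(EF_Task 1=6, EF_Task 2=2) = 6; EF_Task 6 = 6+5 = 11
ES_Task 7 = 6; EF_Task 7 = 6+6 = 12
ES_Task 8 = 14; EF_Task 8 = 14+8 = 22
ES_Task 9 = max(EF_Task 4=11, EF_Task 5=12, EF_Task 6=11, EF_Task 7=12, EF_Task 8=22) = 22; EF_Task 9 = 22+7 = 29
Expected project duration μ = 29 weeks. Critical path: Task 3 → Task 8 → Task 9.

Variance along critical path = 5.444 + 1.000 + 5.444 = 11.889; σ = √11.889 = 3.448 weeks.
Z = (27 − 29) / 3.448 = -0.580
P(T ≤ 27) = Φ(-0.580) ≈ 0.281

0.281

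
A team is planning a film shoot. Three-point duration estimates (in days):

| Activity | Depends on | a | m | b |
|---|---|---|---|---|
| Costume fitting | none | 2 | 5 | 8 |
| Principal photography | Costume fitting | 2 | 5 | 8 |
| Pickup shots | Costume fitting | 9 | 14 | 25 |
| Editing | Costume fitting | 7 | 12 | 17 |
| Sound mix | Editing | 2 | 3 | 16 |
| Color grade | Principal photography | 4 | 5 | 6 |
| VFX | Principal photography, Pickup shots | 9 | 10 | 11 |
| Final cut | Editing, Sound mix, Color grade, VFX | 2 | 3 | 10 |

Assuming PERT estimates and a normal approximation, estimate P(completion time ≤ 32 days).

te_Costume fitting = (2 + 4·5 + 8)/6 = 30/6 = 5; σ²_Costume fitting = ((8−2)/6)² = 1.000
te_Principal photography = (2 + 4·5 + 8)/6 = 30/6 = 5; σ²_Principal photography = ((8−2)/6)² = 1.000
te_Pickup shots = (9 + 4·14 + 25)/6 = 90/6 = 15; σ²_Pickup shots = ((25−9)/6)² = 7.111
te_Editing = (7 + 4·12 + 17)/6 = 72/6 = 12; σ²_Editing = ((17−7)/6)² = 2.778
te_Sound mix = (2 + 4·3 + 16)/6 = 30/6 = 5; σ²_Sound mix = ((16−2)/6)² = 5.444
te_Color grade = (4 + 4·5 + 6)/6 = 30/6 = 5; σ²_Color grade = ((6−4)/6)² = 0.111
te_VFX = (9 + 4·10 + 11)/6 = 60/6 = 10; σ²_VFX = ((11−9)/6)² = 0.111
te_Final cut = (2 + 4·3 + 10)/6 = 24/6 = 4; σ²_Final cut = ((10−2)/6)² = 1.778

Forward pass:
ES_Costume fitting = 0; EF_Costume fitting = 5
ES_Principal photography = 5; EF_Principal photography = 5+5 = 10
ES_Pickup shots = 5; EF_Pickup shots = 5+15 = 20
ES_Editing = 5; EF_Editing = 5+12 = 17
ES_Sound mix = 17; EF_Sound mix = 17+5 = 22
ES_Color grade = 10; EF_Color grade = 10+5 = 15
ES_VFX = max(EF_Principal photography=10, EF_Pickup shots=20) = 20; EF_VFX = 20+10 = 30
ES_Final cut = max(EF_Editing=17, EF_Sound mix=22, EF_Color grade=15, EF_VFX=30) = 30; EF_Final cut = 30+4 = 34
Expected project duration μ = 34 days. Critical path: Costume fitting → Pickup shots → VFX → Final cut.

Variance along critical path = 1.000 + 7.111 + 0.111 + 1.778 = 10.000; σ = √10.000 = 3.162 days.
Z = (32 − 34) / 3.162 = -0.632
P(T ≤ 32) = Φ(-0.632) ≈ 0.264

0.264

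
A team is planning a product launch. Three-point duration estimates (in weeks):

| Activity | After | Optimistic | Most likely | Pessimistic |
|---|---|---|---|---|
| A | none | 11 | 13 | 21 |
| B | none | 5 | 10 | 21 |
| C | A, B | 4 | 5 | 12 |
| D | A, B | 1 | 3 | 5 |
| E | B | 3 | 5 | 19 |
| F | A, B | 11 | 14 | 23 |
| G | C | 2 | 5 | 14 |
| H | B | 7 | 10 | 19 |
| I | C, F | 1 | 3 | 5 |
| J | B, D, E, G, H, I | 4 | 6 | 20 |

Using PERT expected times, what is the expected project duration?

te_A = (11 + 4·13 + 21)/6 = 84/6 = 14
te_B = (5 + 4·10 + 21)/6 = 66/6 = 11
te_C = (4 + 4·5 + 12)/6 = 36/6 = 6
te_D = (1 + 4·3 + 5)/6 = 18/6 = 3
te_E = (3 + 4·5 + 19)/6 = 42/6 = 7
te_F = (11 + 4·14 + 23)/6 = 90/6 = 15
te_G = (2 + 4·5 + 14)/6 = 36/6 = 6
te_H = (7 + 4·10 + 19)/6 = 66/6 = 11
te_I = (1 + 4·3 + 5)/6 = 18/6 = 3
te_J = (4 + 4·6 + 20)/6 = 48/6 = 8

Forward pass:
ES_A = 0; EF_A = 14
ES_B = 0; EF_B = 11
ES_C = max(EF_A=14, EF_B=11) = 14; EF_C = 14+6 = 20
ES_D = max(EF_A=14, EF_B=11) = 14; EF_D = 14+3 = 17
ES_E = 11; EF_E = 11+7 = 18
ES_F = max(EF_A=14, EF_B=11) = 14; EF_F = 14+15 = 29
ES_G = 20; EF_G = 20+6 = 26
ES_H = 11; EF_H = 11+11 = 22
ES_I = max(EF_C=20, EF_F=29) = 29; EF_I = 29+3 = 32
ES_J = max(EF_B=11, EF_D=17, EF_E=18, EF_G=26, EF_H=22, EF_I=32) = 32; EF_J = 32+8 = 40
Expected project duration μ = 40 weeks. Critical path: A → F → I → J.

40 weeks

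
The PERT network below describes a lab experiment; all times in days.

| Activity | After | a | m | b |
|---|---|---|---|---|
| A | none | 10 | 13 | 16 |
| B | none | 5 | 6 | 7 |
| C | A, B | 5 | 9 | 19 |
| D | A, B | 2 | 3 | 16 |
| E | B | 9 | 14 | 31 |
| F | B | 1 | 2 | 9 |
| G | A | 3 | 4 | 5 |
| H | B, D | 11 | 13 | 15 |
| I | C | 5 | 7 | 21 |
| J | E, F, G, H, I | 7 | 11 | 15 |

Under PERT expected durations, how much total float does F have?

te_A = (10 + 4·13 + 16)/6 = 78/6 = 13
te_B = (5 + 4·6 + 7)/6 = 36/6 = 6
te_C = (5 + 4·9 + 19)/6 = 60/6 = 10
te_D = (2 + 4·3 + 16)/6 = 30/6 = 5
te_E = (9 + 4·14 + 31)/6 = 96/6 = 16
te_F = (1 + 4·2 + 9)/6 = 18/6 = 3
te_G = (3 + 4·4 + 5)/6 = 24/6 = 4
te_H = (11 + 4·13 + 15)/6 = 78/6 = 13
te_I = (5 + 4·7 + 21)/6 = 54/6 = 9
te_J = (7 + 4·11 + 15)/6 = 66/6 = 11

Forward pass:
ES_A = 0; EF_A = 13
ES_B = 0; EF_B = 6
ES_C = max(EF_A=13, EF_B=6) = 13; EF_C = 13+10 = 23
ES_D = max(EF_A=13, EF_B=6) = 13; EF_D = 13+5 = 18
ES_E = 6; EF_E = 6+16 = 22
ES_F = 6; EF_F = 6+3 = 9
ES_G = 13; EF_G = 13+4 = 17
ES_H = max(EF_B=6, EF_D=18) = 18; EF_H = 18+13 = 31
ES_I = 23; EF_I = 23+9 = 32
ES_J = max(EF_E=22, EF_F=9, EF_G=17, EF_H=31, EF_I=32) = 32; EF_J = 32+11 = 43
Expected project duration μ = 43 days. Critical path: A → C → I → J.

Backward pass:
LF_J = 43; LS_J = 43−11 = 32
LF_I = LS_J = 32; LS_I = 32−9 = 23
LF_H = LS_J = 32; LS_H = 32−13 = 19
LF_G = LS_J = 32; LS_G = 32−4 = 28
LF_F = LS_J = 32; LS_F = 32−3 = 29
LF_E = LS_J = 32; LS_E = 32−16 = 16
LF_D = LS_H = 19; LS_D = 19−5 = 14
LF_C = LS_I = 23; LS_C = 23−10 = 13
LF_B = min(LS_C=13, LS_D=14, LS_E=16, LS_F=29, LS_H=19) = 13; LS_B = 13−6 = 7
LF_A = min(LS_C=13, LS_D=14, LS_G=28) = 13; LS_A = 13−13 = 0
Slack_F = LS_F − ES_F = 29 − 6 = 23

23 days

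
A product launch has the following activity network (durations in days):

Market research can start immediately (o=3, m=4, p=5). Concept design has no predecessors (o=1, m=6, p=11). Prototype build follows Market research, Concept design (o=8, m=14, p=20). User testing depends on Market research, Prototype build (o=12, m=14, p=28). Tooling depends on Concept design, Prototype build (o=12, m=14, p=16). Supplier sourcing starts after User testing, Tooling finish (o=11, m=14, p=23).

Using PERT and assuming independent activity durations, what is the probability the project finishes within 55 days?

te_Market research = (3 + 4·4 + 5)/6 = 24/6 = 4; σ²_Market research = ((5−3)/6)² = 0.111
te_Concept design = (1 + 4·6 + 11)/6 = 36/6 = 6; σ²_Concept design = ((11−1)/6)² = 2.778
te_Prototype build = (8 + 4·14 + 20)/6 = 84/6 = 14; σ²_Prototype build = ((20−8)/6)² = 4.000
te_User testing = (12 + 4·14 + 28)/6 = 96/6 = 16; σ²_User testing = ((28−12)/6)² = 7.111
te_Tooling = (12 + 4·14 + 16)/6 = 84/6 = 14; σ²_Tooling = ((16−12)/6)² = 0.444
te_Supplier sourcing = (11 + 4·14 + 23)/6 = 90/6 = 15; σ²_Supplier sourcing = ((23−11)/6)² = 4.000

Forward pass:
ES_Market research = 0; EF_Market research = 4
ES_Concept design = 0; EF_Concept design = 6
ES_Prototype build = max(EF_Market research=4, EF_Concept design=6) = 6; EF_Prototype build = 6+14 = 20
ES_User testing = max(EF_Market research=4, EF_Prototype build=20) = 20; EF_User testing = 20+16 = 36
ES_Tooling = max(EF_Concept design=6, EF_Prototype build=20) = 20; EF_Tooling = 20+14 = 34
ES_Supplier sourcing = max(EF_User testing=36, EF_Tooling=34) = 36; EF_Supplier sourcing = 36+15 = 51
Expected project duration μ = 51 days. Critical path: Concept design → Prototype build → User testing → Supplier sourcing.

Variance along critical path = 2.778 + 4.000 + 7.111 + 4.000 = 17.889; σ = √17.889 = 4.230 days.
Z = (55 − 51) / 4.230 = 0.946
P(T ≤ 55) = Φ(0.946) ≈ 0.828

0.828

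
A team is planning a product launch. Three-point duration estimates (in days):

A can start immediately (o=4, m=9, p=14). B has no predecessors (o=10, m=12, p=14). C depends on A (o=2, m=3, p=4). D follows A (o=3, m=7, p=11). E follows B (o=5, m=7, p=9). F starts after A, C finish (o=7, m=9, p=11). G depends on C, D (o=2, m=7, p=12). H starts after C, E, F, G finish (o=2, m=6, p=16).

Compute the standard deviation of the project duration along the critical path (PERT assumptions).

3.57 days

te_A = (4 + 4·9 + 14)/6 = 54/6 = 9; σ²_A = ((14−4)/6)² = 2.778
te_B = (10 + 4·12 + 14)/6 = 72/6 = 12; σ²_B = ((14−10)/6)² = 0.444
te_C = (2 + 4·3 + 4)/6 = 18/6 = 3; σ²_C = ((4−2)/6)² = 0.111
te_D = (3 + 4·7 + 11)/6 = 42/6 = 7; σ²_D = ((11−3)/6)² = 1.778
te_E = (5 + 4·7 + 9)/6 = 42/6 = 7; σ²_E = ((9−5)/6)² = 0.444
te_F = (7 + 4·9 + 11)/6 = 54/6 = 9; σ²_F = ((11−7)/6)² = 0.444
te_G = (2 + 4·7 + 12)/6 = 42/6 = 7; σ²_G = ((12−2)/6)² = 2.778
te_H = (2 + 4·6 + 16)/6 = 42/6 = 7; σ²_H = ((16−2)/6)² = 5.444

Forward pass:
ES_A = 0; EF_A = 9
ES_B = 0; EF_B = 12
ES_C = 9; EF_C = 9+3 = 12
ES_D = 9; EF_D = 9+7 = 16
ES_E = 12; EF_E = 12+7 = 19
ES_F = max(EF_A=9, EF_C=12) = 12; EF_F = 12+9 = 21
ES_G = max(EF_C=12, EF_D=16) = 16; EF_G = 16+7 = 23
ES_H = max(EF_C=12, EF_E=19, EF_F=21, EF_G=23) = 23; EF_H = 23+7 = 30
Expected project duration μ = 30 days. Critical path: A → D → G → H.

Variance along critical path = 2.778 + 1.778 + 2.778 + 5.444 = 12.778
σ = √12.778 = 3.575 days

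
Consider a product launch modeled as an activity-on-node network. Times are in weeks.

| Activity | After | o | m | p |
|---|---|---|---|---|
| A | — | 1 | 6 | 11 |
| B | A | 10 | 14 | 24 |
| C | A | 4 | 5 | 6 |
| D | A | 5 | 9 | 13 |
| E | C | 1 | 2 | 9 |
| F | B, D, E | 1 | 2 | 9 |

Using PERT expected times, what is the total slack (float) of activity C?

te_A = (1 + 4·6 + 11)/6 = 36/6 = 6
te_B = (10 + 4·14 + 24)/6 = 90/6 = 15
te_C = (4 + 4·5 + 6)/6 = 30/6 = 5
te_D = (5 + 4·9 + 13)/6 = 54/6 = 9
te_E = (1 + 4·2 + 9)/6 = 18/6 = 3
te_F = (1 + 4·2 + 9)/6 = 18/6 = 3

Forward pass:
ES_A = 0; EF_A = 6
ES_B = 6; EF_B = 6+15 = 21
ES_C = 6; EF_C = 6+5 = 11
ES_D = 6; EF_D = 6+9 = 15
ES_E = 11; EF_E = 11+3 = 14
ES_F = max(EF_B=21, EF_D=15, EF_E=14) = 21; EF_F = 21+3 = 24
Expected project duration μ = 24 weeks. Critical path: A → B → F.

Backward pass:
LF_F = 24; LS_F = 24−3 = 21
LF_E = LS_F = 21; LS_E = 21−3 = 18
LF_D = LS_F = 21; LS_D = 21−9 = 12
LF_C = LS_E = 18; LS_C = 18−5 = 13
LF_B = LS_F = 21; LS_B = 21−15 = 6
LF_A = min(LS_B=6, LS_C=13, LS_D=12) = 6; LS_A = 6−6 = 0
Slack_C = LS_C − ES_C = 13 − 6 = 7

7 weeks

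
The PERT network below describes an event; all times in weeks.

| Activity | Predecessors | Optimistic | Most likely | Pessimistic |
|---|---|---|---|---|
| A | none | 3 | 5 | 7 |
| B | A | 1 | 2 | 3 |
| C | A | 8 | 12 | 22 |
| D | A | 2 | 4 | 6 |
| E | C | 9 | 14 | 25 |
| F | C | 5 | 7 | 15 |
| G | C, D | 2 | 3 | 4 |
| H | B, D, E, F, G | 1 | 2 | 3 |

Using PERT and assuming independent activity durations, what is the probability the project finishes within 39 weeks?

te_A = (3 + 4·5 + 7)/6 = 30/6 = 5; σ²_A = ((7−3)/6)² = 0.444
te_B = (1 + 4·2 + 3)/6 = 12/6 = 2; σ²_B = ((3−1)/6)² = 0.111
te_C = (8 + 4·12 + 22)/6 = 78/6 = 13; σ²_C = ((22−8)/6)² = 5.444
te_D = (2 + 4·4 + 6)/6 = 24/6 = 4; σ²_D = ((6−2)/6)² = 0.444
te_E = (9 + 4·14 + 25)/6 = 90/6 = 15; σ²_E = ((25−9)/6)² = 7.111
te_F = (5 + 4·7 + 15)/6 = 48/6 = 8; σ²_F = ((15−5)/6)² = 2.778
te_G = (2 + 4·3 + 4)/6 = 18/6 = 3; σ²_G = ((4−2)/6)² = 0.111
te_H = (1 + 4·2 + 3)/6 = 12/6 = 2; σ²_H = ((3−1)/6)² = 0.111

Forward pass:
ES_A = 0; EF_A = 5
ES_B = 5; EF_B = 5+2 = 7
ES_C = 5; EF_C = 5+13 = 18
ES_D = 5; EF_D = 5+4 = 9
ES_E = 18; EF_E = 18+15 = 33
ES_F = 18; EF_F = 18+8 = 26
ES_G = max(EF_C=18, EF_D=9) = 18; EF_G = 18+3 = 21
ES_H = max(EF_B=7, EF_D=9, EF_E=33, EF_F=26, EF_G=21) = 33; EF_H = 33+2 = 35
Expected project duration μ = 35 weeks. Critical path: A → C → E → H.

Variance along critical path = 0.444 + 5.444 + 7.111 + 0.111 = 13.111; σ = √13.111 = 3.621 weeks.
Z = (39 − 35) / 3.621 = 1.105
P(T ≤ 39) = Φ(1.105) ≈ 0.865

0.865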